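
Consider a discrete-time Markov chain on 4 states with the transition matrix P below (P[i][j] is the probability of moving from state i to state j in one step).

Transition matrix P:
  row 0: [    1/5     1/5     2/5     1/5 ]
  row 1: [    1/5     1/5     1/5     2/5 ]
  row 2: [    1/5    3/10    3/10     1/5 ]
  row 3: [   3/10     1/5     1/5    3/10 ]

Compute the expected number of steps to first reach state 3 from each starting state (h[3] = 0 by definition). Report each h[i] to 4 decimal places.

h = [4.0580, 3.2609, 3.9855, 0.0000]

First-step conditioning: h[3] = 0; for i ≠ 3, h[i] = 1 + Σ_k P[i][k]·h[k].
  h[0] = 1 + 1/5·h[0] + 1/5·h[1] + 2/5·h[2]
  h[1] = 1 + 1/5·h[0] + 1/5·h[1] + 1/5·h[2]
  h[2] = 1 + 1/5·h[0] + 3/10·h[1] + 3/10·h[2]
Solving the 3×3 linear system over states ≠ 3 gives exactly h = [280/69, 75/23, 275/69, 0] (h[3] = 0 is the target).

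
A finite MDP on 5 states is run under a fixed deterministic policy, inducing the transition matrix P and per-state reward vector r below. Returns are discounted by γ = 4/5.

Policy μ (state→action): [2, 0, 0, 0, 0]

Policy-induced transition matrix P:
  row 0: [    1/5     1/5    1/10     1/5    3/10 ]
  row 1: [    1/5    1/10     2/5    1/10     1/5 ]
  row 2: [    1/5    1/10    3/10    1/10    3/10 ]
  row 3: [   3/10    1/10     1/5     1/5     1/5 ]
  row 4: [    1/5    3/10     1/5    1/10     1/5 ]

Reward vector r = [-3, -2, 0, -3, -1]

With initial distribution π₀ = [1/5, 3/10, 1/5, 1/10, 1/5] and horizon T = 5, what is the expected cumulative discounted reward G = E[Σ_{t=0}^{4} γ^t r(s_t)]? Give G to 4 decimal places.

t=0: π = [0.2000, 0.3000, 0.2000, 0.1000, 0.2000], E[r] = -1.7000, γ^t·E[r] = -1.700000, running G = -1.700000
t=1: π = [0.2100, 0.1600, 0.2600, 0.1300, 0.2400], E[r] = -1.5800, γ^t·E[r] = -1.264000, running G = -2.964000
t=2: π = [0.2130, 0.1690, 0.2370, 0.1340, 0.2470], E[r] = -1.6260, γ^t·E[r] = -1.040640, running G = -4.004640
t=3: π = [0.2134, 0.1707, 0.2362, 0.1347, 0.2450], E[r] = -1.6307, γ^t·E[r] = -0.834918, running G = -4.839558
t=4: π = [0.2135, 0.1703, 0.2364, 0.1348, 0.2450], E[r] = -1.6305, γ^t·E[r] = -0.667845, running G = -5.507403

G = -5.5074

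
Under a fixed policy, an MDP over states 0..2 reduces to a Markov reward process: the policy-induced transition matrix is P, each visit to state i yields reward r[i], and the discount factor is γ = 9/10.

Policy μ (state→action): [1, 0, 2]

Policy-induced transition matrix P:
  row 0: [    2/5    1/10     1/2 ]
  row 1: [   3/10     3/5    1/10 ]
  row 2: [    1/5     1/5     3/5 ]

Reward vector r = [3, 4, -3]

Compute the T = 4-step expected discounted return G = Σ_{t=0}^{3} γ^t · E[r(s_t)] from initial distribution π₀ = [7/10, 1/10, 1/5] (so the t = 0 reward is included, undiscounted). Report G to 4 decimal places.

G = 2.8375

t=0: π = [0.7000, 0.1000, 0.2000], E[r] = 1.9000, γ^t·E[r] = 1.900000, running G = 1.900000
t=1: π = [0.3500, 0.1700, 0.4800], E[r] = 0.2900, γ^t·E[r] = 0.261000, running G = 2.161000
t=2: π = [0.2870, 0.2330, 0.4800], E[r] = 0.3530, γ^t·E[r] = 0.285930, running G = 2.446930
t=3: π = [0.2807, 0.2645, 0.4548], E[r] = 0.5357, γ^t·E[r] = 0.390525, running G = 2.837455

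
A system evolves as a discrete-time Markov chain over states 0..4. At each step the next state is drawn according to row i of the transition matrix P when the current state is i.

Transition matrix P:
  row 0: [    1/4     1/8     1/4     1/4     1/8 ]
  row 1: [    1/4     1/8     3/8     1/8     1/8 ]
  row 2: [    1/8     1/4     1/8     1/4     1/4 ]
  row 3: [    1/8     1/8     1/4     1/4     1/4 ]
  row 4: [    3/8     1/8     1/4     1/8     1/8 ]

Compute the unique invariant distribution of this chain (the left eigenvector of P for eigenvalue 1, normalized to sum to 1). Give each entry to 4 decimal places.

π = [0.2167, 0.1549, 0.2394, 0.2080, 0.1809]

Balance equations π_j = Σ_i π_i·P[i][j]:
  π_0 = 1/4·π_0 + 1/4·π_1 + 1/8·π_2 + 1/8·π_3 + 3/8·π_4
  π_1 = 1/8·π_0 + 1/8·π_1 + 1/4·π_2 + 1/8·π_3 + 1/8·π_4
  π_2 = 1/4·π_0 + 3/8·π_1 + 1/8·π_2 + 1/4·π_3 + 1/4·π_4
  π_3 = 1/4·π_0 + 1/8·π_1 + 1/4·π_2 + 1/4·π_3 + 1/8·π_4
  normalize: π_0 + π_1 + π_2 + π_3 + π_4 = 1
Solving the linear system gives exactly π = [200/923, 11/71, 17/71, 192/923, 167/923].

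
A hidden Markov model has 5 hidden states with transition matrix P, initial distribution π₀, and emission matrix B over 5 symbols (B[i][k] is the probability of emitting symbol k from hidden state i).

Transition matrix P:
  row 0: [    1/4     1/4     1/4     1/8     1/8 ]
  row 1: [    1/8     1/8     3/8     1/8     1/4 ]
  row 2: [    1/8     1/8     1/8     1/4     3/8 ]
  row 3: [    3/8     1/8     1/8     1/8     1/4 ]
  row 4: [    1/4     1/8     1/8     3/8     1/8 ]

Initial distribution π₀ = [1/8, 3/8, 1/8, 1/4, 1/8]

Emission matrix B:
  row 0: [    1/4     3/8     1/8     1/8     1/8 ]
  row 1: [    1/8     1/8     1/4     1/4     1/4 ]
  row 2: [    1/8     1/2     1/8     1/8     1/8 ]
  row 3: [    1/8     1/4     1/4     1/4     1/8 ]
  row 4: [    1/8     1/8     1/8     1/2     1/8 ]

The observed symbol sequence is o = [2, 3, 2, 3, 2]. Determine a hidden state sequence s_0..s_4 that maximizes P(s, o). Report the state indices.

t=0: δ = [1.562e-02, 9.375e-02, 1.562e-02, 6.250e-02, 1.562e-02]  (obs o_0=2)
t=1: δ = [2.930e-03, 2.930e-03, 4.395e-03, 2.930e-03, 1.172e-02]  ψ = [3, 1, 1, 1, 1]  (obs o_1=3)
t=2: δ = [3.662e-04, 3.662e-04, 1.831e-04, 1.099e-03, 2.060e-04]  ψ = [4, 4, 4, 4, 2]  (obs o_2=2)
t=3: δ = [5.150e-05, 3.433e-05, 1.717e-05, 3.433e-05, 1.373e-04]  ψ = [3, 3, 1, 3, 3]  (obs o_3=3)
t=4: δ = [4.292e-06, 4.292e-06, 2.146e-06, 1.287e-05, 2.146e-06]  ψ = [4, 4, 4, 4, 4]  (obs o_4=2)
backtrack: best end state = 3; path = [1, 4, 3, 4, 3]

path = [1, 4, 3, 4, 3]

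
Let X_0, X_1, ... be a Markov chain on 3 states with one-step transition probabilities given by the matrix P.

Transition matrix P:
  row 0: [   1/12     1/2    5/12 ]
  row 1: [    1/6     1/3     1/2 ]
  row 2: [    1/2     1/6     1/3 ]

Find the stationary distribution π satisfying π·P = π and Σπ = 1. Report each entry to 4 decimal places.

π = [0.2796, 0.3118, 0.4086]

Balance equations π_j = Σ_i π_i·P[i][j]:
  π_0 = 1/12·π_0 + 1/6·π_1 + 1/2·π_2
  π_1 = 1/2·π_0 + 1/3·π_1 + 1/6·π_2
  normalize: π_0 + π_1 + π_2 = 1
Solving the linear system gives exactly π = [26/93, 29/93, 38/93].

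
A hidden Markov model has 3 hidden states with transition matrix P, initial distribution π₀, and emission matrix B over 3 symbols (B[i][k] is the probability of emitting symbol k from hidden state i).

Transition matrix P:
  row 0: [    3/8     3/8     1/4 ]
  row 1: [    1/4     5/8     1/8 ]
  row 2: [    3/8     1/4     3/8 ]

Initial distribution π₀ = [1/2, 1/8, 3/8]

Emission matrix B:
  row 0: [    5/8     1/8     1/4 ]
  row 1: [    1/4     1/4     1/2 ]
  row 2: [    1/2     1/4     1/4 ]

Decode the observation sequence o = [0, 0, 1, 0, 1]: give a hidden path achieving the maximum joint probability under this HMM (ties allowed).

path = [0, 0, 1, 1, 1]

t=0: δ = [3.125e-01, 3.125e-02, 1.875e-01]  (obs o_0=0)
t=1: δ = [7.324e-02, 2.930e-02, 3.906e-02]  ψ = [0, 0, 0]  (obs o_1=0)
t=2: δ = [3.433e-03, 6.866e-03, 4.578e-03]  ψ = [0, 0, 0]  (obs o_2=1)
t=3: δ = [1.073e-03, 1.073e-03, 8.583e-04]  ψ = [1, 1, 2]  (obs o_3=0)
t=4: δ = [5.029e-05, 1.676e-04, 8.047e-05]  ψ = [0, 1, 2]  (obs o_4=1)
backtrack: best end state = 1; path = [0, 0, 1, 1, 1]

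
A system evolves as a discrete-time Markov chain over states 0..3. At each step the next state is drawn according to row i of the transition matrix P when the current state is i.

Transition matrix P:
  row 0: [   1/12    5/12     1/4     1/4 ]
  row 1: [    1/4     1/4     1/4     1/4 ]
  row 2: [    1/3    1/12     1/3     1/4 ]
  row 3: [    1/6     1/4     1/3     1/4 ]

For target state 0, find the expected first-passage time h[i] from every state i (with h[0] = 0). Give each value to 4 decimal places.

h = [0.0000, 3.9403, 3.5821, 4.2388]

First-step conditioning: h[0] = 0; for i ≠ 0, h[i] = 1 + Σ_k P[i][k]·h[k].
  h[1] = 1 + 1/4·h[1] + 1/4·h[2] + 1/4·h[3]
  h[2] = 1 + 1/12·h[1] + 1/3·h[2] + 1/4·h[3]
  h[3] = 1 + 1/4·h[1] + 1/3·h[2] + 1/4·h[3]
Solving the 3×3 linear system over states ≠ 0 gives exactly h = [0, 264/67, 240/67, 284/67] (h[0] = 0 is the target).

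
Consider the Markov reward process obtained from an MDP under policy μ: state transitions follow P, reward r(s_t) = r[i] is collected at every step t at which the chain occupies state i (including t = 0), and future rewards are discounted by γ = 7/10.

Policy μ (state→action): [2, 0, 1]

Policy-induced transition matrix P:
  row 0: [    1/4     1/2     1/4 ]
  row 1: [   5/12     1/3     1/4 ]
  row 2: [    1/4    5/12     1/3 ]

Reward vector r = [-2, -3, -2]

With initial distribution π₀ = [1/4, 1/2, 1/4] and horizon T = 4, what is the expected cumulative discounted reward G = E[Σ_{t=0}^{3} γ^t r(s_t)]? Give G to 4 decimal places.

t=0: π = [0.2500, 0.5000, 0.2500], E[r] = -2.5000, γ^t·E[r] = -2.500000, running G = -2.500000
t=1: π = [0.3333, 0.3958, 0.2708], E[r] = -2.3958, γ^t·E[r] = -1.677083, running G = -4.177083
t=2: π = [0.3160, 0.4115, 0.2726], E[r] = -2.4115, γ^t·E[r] = -1.181615, running G = -5.358698
t=3: π = [0.3186, 0.4087, 0.2727], E[r] = -2.4087, γ^t·E[r] = -0.826187, running G = -6.184885

G = -6.1849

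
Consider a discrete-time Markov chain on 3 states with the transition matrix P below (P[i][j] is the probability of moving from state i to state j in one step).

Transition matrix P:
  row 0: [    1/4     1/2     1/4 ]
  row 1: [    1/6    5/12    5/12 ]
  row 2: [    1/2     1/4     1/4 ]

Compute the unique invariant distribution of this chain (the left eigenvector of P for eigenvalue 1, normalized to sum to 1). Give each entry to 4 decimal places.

π = [0.2963, 0.3889, 0.3148]

Balance equations π_j = Σ_i π_i·P[i][j]:
  π_0 = 1/4·π_0 + 1/6·π_1 + 1/2·π_2
  π_1 = 1/2·π_0 + 5/12·π_1 + 1/4·π_2
  normalize: π_0 + π_1 + π_2 = 1
Solving the linear system gives exactly π = [8/27, 7/18, 17/54].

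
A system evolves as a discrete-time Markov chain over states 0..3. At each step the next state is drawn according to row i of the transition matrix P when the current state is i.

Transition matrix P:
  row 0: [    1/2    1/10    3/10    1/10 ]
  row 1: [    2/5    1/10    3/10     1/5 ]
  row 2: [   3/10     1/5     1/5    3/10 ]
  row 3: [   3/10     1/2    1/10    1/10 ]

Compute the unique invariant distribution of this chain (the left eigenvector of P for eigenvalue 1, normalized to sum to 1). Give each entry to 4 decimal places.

π = [0.3989, 0.1913, 0.2423, 0.1676]

Balance equations π_j = Σ_i π_i·P[i][j]:
  π_0 = 1/2·π_0 + 2/5·π_1 + 3/10·π_2 + 3/10·π_3
  π_1 = 1/10·π_0 + 1/10·π_1 + 1/5·π_2 + 1/2·π_3
  π_2 = 3/10·π_0 + 3/10·π_1 + 1/5·π_2 + 1/10·π_3
  normalize: π_0 + π_1 + π_2 + π_3 = 1
Solving the linear system gives exactly π = [73/183, 35/183, 133/549, 92/549].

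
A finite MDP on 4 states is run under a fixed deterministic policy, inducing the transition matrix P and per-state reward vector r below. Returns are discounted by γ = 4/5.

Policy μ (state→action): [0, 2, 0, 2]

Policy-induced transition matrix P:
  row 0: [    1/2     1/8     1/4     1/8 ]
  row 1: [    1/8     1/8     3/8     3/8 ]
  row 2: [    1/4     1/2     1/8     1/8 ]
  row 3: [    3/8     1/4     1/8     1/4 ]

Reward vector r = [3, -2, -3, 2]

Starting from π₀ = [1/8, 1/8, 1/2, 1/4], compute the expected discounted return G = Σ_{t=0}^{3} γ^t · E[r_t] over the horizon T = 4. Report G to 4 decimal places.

G = -0.5566

t=0: π = [0.1250, 0.1250, 0.5000, 0.2500], E[r] = -0.8750, γ^t·E[r] = -0.875000, running G = -0.875000
t=1: π = [0.2969, 0.3438, 0.1719, 0.1875], E[r] = 0.0625, γ^t·E[r] = 0.050000, running G = -0.825000
t=2: π = [0.3047, 0.2129, 0.2480, 0.2344], E[r] = 0.2129, γ^t·E[r] = 0.136250, running G = -0.688750
t=3: π = [0.3289, 0.2473, 0.2163, 0.2075], E[r] = 0.2581, γ^t·E[r] = 0.132125, running G = -0.556625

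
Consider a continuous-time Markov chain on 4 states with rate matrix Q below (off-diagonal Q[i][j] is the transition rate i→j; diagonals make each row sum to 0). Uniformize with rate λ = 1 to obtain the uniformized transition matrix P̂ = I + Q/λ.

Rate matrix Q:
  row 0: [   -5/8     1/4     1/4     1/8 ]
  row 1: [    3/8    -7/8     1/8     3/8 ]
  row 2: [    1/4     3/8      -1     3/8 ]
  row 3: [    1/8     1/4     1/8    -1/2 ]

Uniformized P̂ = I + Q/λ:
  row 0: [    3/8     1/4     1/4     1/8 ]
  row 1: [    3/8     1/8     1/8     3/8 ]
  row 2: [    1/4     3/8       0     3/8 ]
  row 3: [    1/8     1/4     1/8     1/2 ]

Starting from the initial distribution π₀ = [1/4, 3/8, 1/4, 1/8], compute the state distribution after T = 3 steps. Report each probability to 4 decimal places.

t=0: π = [0.2500, 0.3750, 0.2500, 0.1250]
t=1: π = [0.3125, 0.2344, 0.1250, 0.3281]
t=2: π = [0.2773, 0.2363, 0.1484, 0.3379]
t=3: π = [0.2720, 0.2390, 0.1411, 0.3479]

π = [0.2720, 0.2390, 0.1411, 0.3479]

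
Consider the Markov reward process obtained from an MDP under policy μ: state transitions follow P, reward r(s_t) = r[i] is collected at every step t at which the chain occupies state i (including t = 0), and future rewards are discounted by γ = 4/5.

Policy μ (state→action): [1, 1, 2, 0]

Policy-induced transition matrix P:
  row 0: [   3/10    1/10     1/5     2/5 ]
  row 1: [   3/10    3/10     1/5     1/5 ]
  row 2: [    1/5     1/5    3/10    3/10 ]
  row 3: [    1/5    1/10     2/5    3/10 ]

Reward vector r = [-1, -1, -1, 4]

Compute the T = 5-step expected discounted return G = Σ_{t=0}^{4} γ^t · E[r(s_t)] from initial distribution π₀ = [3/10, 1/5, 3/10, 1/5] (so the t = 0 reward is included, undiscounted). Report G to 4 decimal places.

G = 1.2834

t=0: π = [0.3000, 0.2000, 0.3000, 0.2000], E[r] = 0.0000, γ^t·E[r] = 0.000000, running G = 0.000000
t=1: π = [0.2500, 0.1700, 0.2700, 0.3100], E[r] = 0.5500, γ^t·E[r] = 0.440000, running G = 0.440000
t=2: π = [0.2420, 0.1610, 0.2890, 0.3080], E[r] = 0.5400, γ^t·E[r] = 0.345600, running G = 0.785600
t=3: π = [0.2403, 0.1611, 0.2905, 0.3081], E[r] = 0.5405, γ^t·E[r] = 0.276736, running G = 1.062336
t=4: π = [0.2401, 0.1613, 0.2907, 0.3079], E[r] = 0.5396, γ^t·E[r] = 0.221020, running G = 1.283356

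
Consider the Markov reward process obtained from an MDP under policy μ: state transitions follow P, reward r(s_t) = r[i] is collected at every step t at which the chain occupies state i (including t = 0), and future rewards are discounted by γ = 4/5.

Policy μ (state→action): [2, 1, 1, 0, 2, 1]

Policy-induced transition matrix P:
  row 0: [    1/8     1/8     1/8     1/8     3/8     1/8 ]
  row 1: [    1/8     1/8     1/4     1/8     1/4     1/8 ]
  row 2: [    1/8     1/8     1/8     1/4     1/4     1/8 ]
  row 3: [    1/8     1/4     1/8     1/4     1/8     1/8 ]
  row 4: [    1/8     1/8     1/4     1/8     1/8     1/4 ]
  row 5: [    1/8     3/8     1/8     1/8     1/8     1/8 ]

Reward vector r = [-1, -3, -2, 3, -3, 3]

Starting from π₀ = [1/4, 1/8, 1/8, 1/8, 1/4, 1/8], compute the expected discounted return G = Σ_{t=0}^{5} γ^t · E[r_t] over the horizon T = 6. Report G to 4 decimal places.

t=0: π = [0.2500, 0.1250, 0.1250, 0.1250, 0.2500, 0.1250], E[r] = -0.8750, γ^t·E[r] = -0.875000, running G = -0.875000
t=1: π = [0.1250, 0.1719, 0.1719, 0.1563, 0.2188, 0.1563], E[r] = -0.7031, γ^t·E[r] = -0.562500, running G = -1.437500
t=2: π = [0.1250, 0.1836, 0.1738, 0.1660, 0.1992, 0.1523], E[r] = -0.6660, γ^t·E[r] = -0.426250, running G = -1.863750
t=3: π = [0.1250, 0.1838, 0.1729, 0.1675, 0.2009, 0.1499], E[r] = -0.6729, γ^t·E[r] = -0.344500, running G = -2.208250
t=4: π = [0.1250, 0.1834, 0.1731, 0.1675, 0.2008, 0.1501], E[r] = -0.6710, γ^t·E[r] = -0.274825, running G = -2.483075
t=5: π = [0.1250, 0.1835, 0.1730, 0.1676, 0.2008, 0.1501], E[r] = -0.6709, γ^t·E[r] = -0.219829, running G = -2.702904

G = -2.7029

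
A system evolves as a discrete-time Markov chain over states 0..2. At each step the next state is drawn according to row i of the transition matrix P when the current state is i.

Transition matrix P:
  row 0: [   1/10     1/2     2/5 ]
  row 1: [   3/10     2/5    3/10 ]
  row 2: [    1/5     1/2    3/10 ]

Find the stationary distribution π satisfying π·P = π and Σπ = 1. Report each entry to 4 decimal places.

π = [0.2231, 0.4545, 0.3223]

Balance equations π_j = Σ_i π_i·P[i][j]:
  π_0 = 1/10·π_0 + 3/10·π_1 + 1/5·π_2
  π_1 = 1/2·π_0 + 2/5·π_1 + 1/2·π_2
  normalize: π_0 + π_1 + π_2 = 1
Solving the linear system gives exactly π = [27/121, 5/11, 39/121].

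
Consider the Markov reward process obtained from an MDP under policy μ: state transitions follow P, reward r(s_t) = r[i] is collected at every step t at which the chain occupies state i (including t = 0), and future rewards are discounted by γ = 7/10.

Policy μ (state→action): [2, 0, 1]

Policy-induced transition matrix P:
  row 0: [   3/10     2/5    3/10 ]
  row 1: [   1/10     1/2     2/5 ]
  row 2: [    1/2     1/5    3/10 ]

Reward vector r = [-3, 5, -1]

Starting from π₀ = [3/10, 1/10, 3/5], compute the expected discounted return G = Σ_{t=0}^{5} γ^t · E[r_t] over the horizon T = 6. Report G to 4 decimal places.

t=0: π = [0.3000, 0.1000, 0.6000], E[r] = -1.0000, γ^t·E[r] = -1.000000, running G = -1.000000
t=1: π = [0.4000, 0.2900, 0.3100], E[r] = -0.0600, γ^t·E[r] = -0.042000, running G = -1.042000
t=2: π = [0.3040, 0.3670, 0.3290], E[r] = 0.5940, γ^t·E[r] = 0.291060, running G = -0.750940
t=3: π = [0.2924, 0.3709, 0.3367], E[r] = 0.6406, γ^t·E[r] = 0.219726, running G = -0.531214
t=4: π = [0.2932, 0.3698, 0.3371], E[r] = 0.6322, γ^t·E[r] = 0.151786, running G = -0.379428
t=5: π = [0.2935, 0.3696, 0.3370], E[r] = 0.6304, γ^t·E[r] = 0.105952, running G = -0.273475

G = -0.2735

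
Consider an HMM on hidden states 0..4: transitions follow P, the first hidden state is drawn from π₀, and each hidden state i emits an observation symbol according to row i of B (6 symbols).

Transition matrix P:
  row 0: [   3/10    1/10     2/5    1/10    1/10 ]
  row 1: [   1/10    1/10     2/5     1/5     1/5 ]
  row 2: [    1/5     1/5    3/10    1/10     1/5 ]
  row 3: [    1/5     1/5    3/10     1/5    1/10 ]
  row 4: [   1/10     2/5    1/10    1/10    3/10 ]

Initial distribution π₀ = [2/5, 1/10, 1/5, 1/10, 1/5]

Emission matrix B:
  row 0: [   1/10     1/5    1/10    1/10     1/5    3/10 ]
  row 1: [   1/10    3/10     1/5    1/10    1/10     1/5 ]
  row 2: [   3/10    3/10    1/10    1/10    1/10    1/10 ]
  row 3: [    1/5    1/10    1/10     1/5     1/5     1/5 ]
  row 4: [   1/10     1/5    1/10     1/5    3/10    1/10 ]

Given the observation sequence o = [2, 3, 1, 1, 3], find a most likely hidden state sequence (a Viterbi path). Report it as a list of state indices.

t=0: δ = [4.000e-02, 2.000e-02, 2.000e-02, 1.000e-02, 2.000e-02]  (obs o_0=2)
t=1: δ = [1.200e-03, 8.000e-04, 1.600e-03, 8.000e-04, 1.200e-03]  ψ = [0, 4, 0, 0, 4]  (obs o_1=3)
t=2: δ = [7.200e-05, 1.440e-04, 1.440e-04, 1.600e-05, 7.200e-05]  ψ = [0, 4, 0, 1, 4]  (obs o_2=1)
t=3: δ = [5.760e-06, 8.640e-06, 1.728e-05, 2.880e-06, 5.760e-06]  ψ = [2, 2, 1, 1, 1]  (obs o_3=1)
t=4: δ = [3.456e-07, 3.456e-07, 5.184e-07, 3.456e-07, 6.912e-07]  ψ = [2, 2, 2, 1, 2]  (obs o_4=3)
backtrack: best end state = 4; path = [4, 4, 1, 2, 4]

path = [4, 4, 1, 2, 4]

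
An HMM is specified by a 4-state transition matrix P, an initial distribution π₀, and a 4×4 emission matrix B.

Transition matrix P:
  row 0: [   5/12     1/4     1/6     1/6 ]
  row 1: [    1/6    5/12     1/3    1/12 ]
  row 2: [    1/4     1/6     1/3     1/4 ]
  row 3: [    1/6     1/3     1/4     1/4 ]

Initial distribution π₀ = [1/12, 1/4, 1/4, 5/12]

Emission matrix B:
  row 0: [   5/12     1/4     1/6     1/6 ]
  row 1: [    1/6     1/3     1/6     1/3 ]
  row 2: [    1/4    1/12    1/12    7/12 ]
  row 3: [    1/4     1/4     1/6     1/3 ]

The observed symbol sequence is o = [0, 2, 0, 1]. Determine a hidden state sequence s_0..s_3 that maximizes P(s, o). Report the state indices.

path = [3, 1, 1, 1]

t=0: δ = [3.472e-02, 4.167e-02, 6.250e-02, 1.042e-01]  (obs o_0=0)
t=1: δ = [2.894e-03, 5.787e-03, 2.170e-03, 4.340e-03]  ψ = [3, 3, 3, 3]  (obs o_1=2)
t=2: δ = [5.023e-04, 4.019e-04, 4.823e-04, 2.713e-04]  ψ = [0, 1, 1, 3]  (obs o_2=0)
t=3: δ = [5.233e-05, 5.582e-05, 1.340e-05, 3.014e-05]  ψ = [0, 1, 2, 2]  (obs o_3=1)
backtrack: best end state = 1; path = [3, 1, 1, 1]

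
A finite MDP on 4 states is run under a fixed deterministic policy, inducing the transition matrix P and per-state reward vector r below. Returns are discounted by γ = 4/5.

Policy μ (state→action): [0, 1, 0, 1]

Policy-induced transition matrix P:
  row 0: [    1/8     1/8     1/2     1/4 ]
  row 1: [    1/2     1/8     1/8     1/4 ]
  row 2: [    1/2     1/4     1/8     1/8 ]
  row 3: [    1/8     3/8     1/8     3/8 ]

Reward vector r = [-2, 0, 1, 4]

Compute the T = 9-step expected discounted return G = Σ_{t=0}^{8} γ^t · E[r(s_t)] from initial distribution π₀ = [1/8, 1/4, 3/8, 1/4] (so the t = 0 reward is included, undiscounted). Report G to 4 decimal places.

G = 3.1334

t=0: π = [0.1250, 0.2500, 0.3750, 0.2500], E[r] = 1.1250, γ^t·E[r] = 1.125000, running G = 1.125000
t=1: π = [0.3594, 0.2344, 0.1719, 0.2344], E[r] = 0.3906, γ^t·E[r] = 0.312500, running G = 1.437500
t=2: π = [0.2773, 0.2051, 0.2598, 0.2578], E[r] = 0.7363, γ^t·E[r] = 0.471250, running G = 1.908750
t=3: π = [0.2993, 0.2219, 0.2290, 0.2498], E[r] = 0.6294, γ^t·E[r] = 0.322250, running G = 2.231000
t=4: π = [0.2941, 0.2161, 0.2372, 0.2526], E[r] = 0.6594, γ^t·E[r] = 0.270100, running G = 2.501100
t=5: π = [0.2950, 0.2178, 0.2353, 0.2519], E[r] = 0.6530, γ^t·E[r] = 0.213969, running G = 2.715069
t=6: π = [0.2949, 0.2174, 0.2356, 0.2521], E[r] = 0.6541, γ^t·E[r] = 0.171474, running G = 2.886542
t=7: π = [0.2949, 0.2175, 0.2356, 0.2521], E[r] = 0.6541, γ^t·E[r] = 0.137166, running G = 3.023709
t=8: π = [0.2949, 0.2175, 0.2356, 0.2521], E[r] = 0.6540, γ^t·E[r] = 0.109726, running G = 3.133434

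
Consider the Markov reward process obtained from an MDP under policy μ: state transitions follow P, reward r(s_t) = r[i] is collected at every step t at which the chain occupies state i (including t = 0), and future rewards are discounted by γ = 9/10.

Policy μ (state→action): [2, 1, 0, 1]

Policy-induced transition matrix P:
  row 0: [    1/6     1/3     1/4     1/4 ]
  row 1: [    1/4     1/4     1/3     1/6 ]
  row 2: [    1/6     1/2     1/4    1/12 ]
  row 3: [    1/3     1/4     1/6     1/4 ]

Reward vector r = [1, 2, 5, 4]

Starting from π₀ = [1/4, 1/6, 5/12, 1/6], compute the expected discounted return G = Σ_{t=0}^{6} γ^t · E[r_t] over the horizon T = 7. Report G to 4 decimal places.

G = 15.6180

t=0: π = [0.2500, 0.1667, 0.4167, 0.1667], E[r] = 3.3333, γ^t·E[r] = 3.333333, running G = 3.333333
t=1: π = [0.2083, 0.3750, 0.2500, 0.1667], E[r] = 2.8750, γ^t·E[r] = 2.587500, running G = 5.920833
t=2: π = [0.2257, 0.3299, 0.2674, 0.1771], E[r] = 2.9306, γ^t·E[r] = 2.373750, running G = 8.294583
t=3: π = [0.2237, 0.3356, 0.2627, 0.1780], E[r] = 2.9204, γ^t·E[r] = 2.128992, running G = 10.423576
t=4: π = [0.2243, 0.3343, 0.2631, 0.1782], E[r] = 2.9216, γ^t·E[r] = 1.916868, running G = 12.340444
t=5: π = [0.2242, 0.3345, 0.2630, 0.1783], E[r] = 2.9214, γ^t·E[r] = 1.725029, running G = 14.065473
t=6: π = [0.2243, 0.3344, 0.2630, 0.1783], E[r] = 2.9214, γ^t·E[r] = 1.552541, running G = 15.618014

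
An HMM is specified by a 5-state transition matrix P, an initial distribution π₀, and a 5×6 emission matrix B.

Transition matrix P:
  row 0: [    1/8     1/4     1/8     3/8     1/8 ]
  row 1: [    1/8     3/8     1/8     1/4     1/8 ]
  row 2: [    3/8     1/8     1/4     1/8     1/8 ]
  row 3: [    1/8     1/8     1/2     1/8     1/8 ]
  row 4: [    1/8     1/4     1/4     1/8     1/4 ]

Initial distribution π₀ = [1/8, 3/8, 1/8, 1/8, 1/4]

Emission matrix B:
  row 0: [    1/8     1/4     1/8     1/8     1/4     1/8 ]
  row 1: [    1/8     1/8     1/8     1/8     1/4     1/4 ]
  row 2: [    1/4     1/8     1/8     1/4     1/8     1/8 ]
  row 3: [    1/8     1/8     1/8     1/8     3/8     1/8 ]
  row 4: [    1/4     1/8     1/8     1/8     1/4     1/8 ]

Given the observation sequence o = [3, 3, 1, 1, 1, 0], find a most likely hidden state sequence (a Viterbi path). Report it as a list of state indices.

path = [1, 3, 2, 0, 3, 2]

t=0: δ = [1.562e-02, 4.688e-02, 3.125e-02, 1.562e-02, 3.125e-02]  (obs o_0=3)
t=1: δ = [1.465e-03, 2.197e-03, 1.953e-03, 1.465e-03, 9.766e-04]  ψ = [2, 1, 2, 1, 4]  (obs o_1=3)
t=2: δ = [1.831e-04, 1.030e-04, 9.155e-05, 6.866e-05, 3.433e-05]  ψ = [2, 1, 3, 0, 1]  (obs o_2=1)
t=3: δ = [8.583e-06, 5.722e-06, 4.292e-06, 8.583e-06, 2.861e-06]  ψ = [2, 0, 3, 0, 0]  (obs o_3=1)
t=4: δ = [4.023e-07, 2.682e-07, 5.364e-07, 4.023e-07, 1.341e-07]  ψ = [2, 0, 3, 0, 0]  (obs o_4=1)
t=5: δ = [2.515e-08, 1.257e-08, 5.029e-08, 1.886e-08, 1.676e-08]  ψ = [2, 0, 3, 0, 2]  (obs o_5=0)
backtrack: best end state = 2; path = [1, 3, 2, 0, 3, 2]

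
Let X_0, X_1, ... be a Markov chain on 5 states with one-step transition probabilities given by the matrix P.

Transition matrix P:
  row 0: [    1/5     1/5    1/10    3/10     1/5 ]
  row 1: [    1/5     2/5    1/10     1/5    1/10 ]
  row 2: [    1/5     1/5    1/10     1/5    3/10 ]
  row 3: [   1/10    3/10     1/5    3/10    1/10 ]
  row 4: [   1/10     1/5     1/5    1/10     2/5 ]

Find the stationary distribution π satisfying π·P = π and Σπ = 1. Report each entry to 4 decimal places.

π = [0.1577, 0.2771, 0.1423, 0.2169, 0.2060]

Balance equations π_j = Σ_i π_i·P[i][j]:
  π_0 = 1/5·π_0 + 1/5·π_1 + 1/5·π_2 + 1/10·π_3 + 1/10·π_4
  π_1 = 1/5·π_0 + 2/5·π_1 + 1/5·π_2 + 3/10·π_3 + 1/5·π_4
  π_2 = 1/10·π_0 + 1/10·π_1 + 1/10·π_2 + 1/5·π_3 + 1/5·π_4
  π_3 = 3/10·π_0 + 1/5·π_1 + 1/5·π_2 + 3/10·π_3 + 1/10·π_4
  normalize: π_0 + π_1 + π_2 + π_3 + π_4 = 1
Solving the linear system gives exactly π = [496/3145, 1743/6290, 179/1258, 682/3145, 648/3145].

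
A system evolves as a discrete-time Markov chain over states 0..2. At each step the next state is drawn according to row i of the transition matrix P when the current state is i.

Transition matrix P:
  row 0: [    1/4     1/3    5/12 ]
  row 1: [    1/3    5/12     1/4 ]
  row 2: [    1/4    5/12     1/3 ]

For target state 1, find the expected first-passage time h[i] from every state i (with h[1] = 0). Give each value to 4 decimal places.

h = [2.7368, 0.0000, 2.5263]

First-step conditioning: h[1] = 0; for i ≠ 1, h[i] = 1 + Σ_k P[i][k]·h[k].
  h[0] = 1 + 1/4·h[0] + 5/12·h[2]
  h[2] = 1 + 1/4·h[0] + 1/3·h[2]
Solving the 2×2 linear system over states ≠ 1 gives exactly h = [52/19, 0, 48/19] (h[1] = 0 is the target).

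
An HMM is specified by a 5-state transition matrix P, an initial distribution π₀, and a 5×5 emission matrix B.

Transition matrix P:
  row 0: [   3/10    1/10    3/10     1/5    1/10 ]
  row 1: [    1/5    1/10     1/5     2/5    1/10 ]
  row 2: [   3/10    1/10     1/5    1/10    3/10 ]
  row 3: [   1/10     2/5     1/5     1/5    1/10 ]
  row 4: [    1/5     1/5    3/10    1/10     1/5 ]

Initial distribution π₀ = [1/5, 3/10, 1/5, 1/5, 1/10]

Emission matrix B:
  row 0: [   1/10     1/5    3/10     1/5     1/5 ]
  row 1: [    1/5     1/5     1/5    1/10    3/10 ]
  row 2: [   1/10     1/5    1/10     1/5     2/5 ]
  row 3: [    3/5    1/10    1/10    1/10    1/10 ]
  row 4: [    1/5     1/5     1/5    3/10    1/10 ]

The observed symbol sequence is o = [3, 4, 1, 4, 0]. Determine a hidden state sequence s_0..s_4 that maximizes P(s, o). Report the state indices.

path = [0, 2, 4, 1, 3]

t=0: δ = [4.000e-02, 3.000e-02, 4.000e-02, 2.000e-02, 3.000e-02]  (obs o_0=3)
t=1: δ = [2.400e-03, 2.400e-03, 4.800e-03, 1.200e-03, 1.200e-03]  ψ = [0, 3, 0, 1, 2]  (obs o_1=4)
t=2: δ = [2.880e-04, 9.600e-05, 1.920e-04, 9.600e-05, 2.880e-04]  ψ = [2, 2, 2, 1, 2]  (obs o_2=1)
t=3: δ = [1.728e-05, 1.728e-05, 3.456e-05, 5.760e-06, 5.760e-06]  ψ = [0, 4, 0, 0, 2]  (obs o_3=4)
t=4: δ = [1.037e-06, 6.912e-07, 6.912e-07, 4.147e-06, 2.074e-06]  ψ = [2, 2, 2, 1, 2]  (obs o_4=0)
backtrack: best end state = 3; path = [0, 2, 4, 1, 3]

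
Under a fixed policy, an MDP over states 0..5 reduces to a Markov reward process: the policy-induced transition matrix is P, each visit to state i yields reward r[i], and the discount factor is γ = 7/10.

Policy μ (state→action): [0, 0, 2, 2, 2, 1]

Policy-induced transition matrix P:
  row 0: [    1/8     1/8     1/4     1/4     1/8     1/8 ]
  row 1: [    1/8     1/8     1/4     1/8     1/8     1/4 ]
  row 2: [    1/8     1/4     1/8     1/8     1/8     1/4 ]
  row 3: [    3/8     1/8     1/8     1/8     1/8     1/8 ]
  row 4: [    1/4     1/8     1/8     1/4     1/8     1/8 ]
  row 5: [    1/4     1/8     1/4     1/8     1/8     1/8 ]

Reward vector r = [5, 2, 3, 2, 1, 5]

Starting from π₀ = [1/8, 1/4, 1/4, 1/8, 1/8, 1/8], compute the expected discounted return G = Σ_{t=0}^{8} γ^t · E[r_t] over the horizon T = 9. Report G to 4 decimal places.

G = 9.8681

t=0: π = [0.1250, 0.2500, 0.2500, 0.1250, 0.1250, 0.1250], E[r] = 2.8750, γ^t·E[r] = 2.875000, running G = 2.875000
t=1: π = [0.1875, 0.1563, 0.1875, 0.1563, 0.1250, 0.1875], E[r] = 3.1875, γ^t·E[r] = 2.231250, running G = 5.106250
t=2: π = [0.2031, 0.1484, 0.1914, 0.1641, 0.1250, 0.1680], E[r] = 3.1797, γ^t·E[r] = 1.558047, running G = 6.664297
t=3: π = [0.2026, 0.1489, 0.1899, 0.1660, 0.1250, 0.1675], E[r] = 3.1753, γ^t·E[r] = 1.089125, running G = 7.753422
t=4: π = [0.2031, 0.1487, 0.1899, 0.1660, 0.1250, 0.1674], E[r] = 3.1761, γ^t·E[r] = 0.762593, running G = 8.516015
t=5: π = [0.2030, 0.1487, 0.1899, 0.1660, 0.1250, 0.1673], E[r] = 3.1760, γ^t·E[r] = 0.533787, running G = 9.049802
t=6: π = [0.2030, 0.1487, 0.1899, 0.1660, 0.1250, 0.1673], E[r] = 3.1760, γ^t·E[r] = 0.373654, running G = 9.423456
t=7: π = [0.2030, 0.1487, 0.1899, 0.1660, 0.1250, 0.1673], E[r] = 3.1760, γ^t·E[r] = 0.261557, running G = 9.685013
t=8: π = [0.2030, 0.1487, 0.1899, 0.1660, 0.1250, 0.1673], E[r] = 3.1760, γ^t·E[r] = 0.183090, running G = 9.868103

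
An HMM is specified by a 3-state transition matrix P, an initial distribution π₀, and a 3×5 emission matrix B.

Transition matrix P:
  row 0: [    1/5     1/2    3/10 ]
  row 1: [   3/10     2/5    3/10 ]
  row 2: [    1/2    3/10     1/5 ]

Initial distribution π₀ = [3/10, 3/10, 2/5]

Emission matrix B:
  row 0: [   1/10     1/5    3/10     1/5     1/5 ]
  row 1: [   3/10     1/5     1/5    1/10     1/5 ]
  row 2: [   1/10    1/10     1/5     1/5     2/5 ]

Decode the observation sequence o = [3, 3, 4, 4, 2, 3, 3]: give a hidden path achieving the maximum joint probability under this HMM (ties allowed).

path = [2, 0, 1, 2, 0, 2, 0]

t=0: δ = [6.000e-02, 3.000e-02, 8.000e-02]  (obs o_0=3)
t=1: δ = [8.000e-03, 3.000e-03, 3.600e-03]  ψ = [2, 0, 0]  (obs o_1=3)
t=2: δ = [3.600e-04, 8.000e-04, 9.600e-04]  ψ = [2, 0, 0]  (obs o_2=4)
t=3: δ = [9.600e-05, 6.400e-05, 9.600e-05]  ψ = [2, 1, 1]  (obs o_3=4)
t=4: δ = [1.440e-05, 9.600e-06, 5.760e-06]  ψ = [2, 0, 0]  (obs o_4=2)
t=5: δ = [5.760e-07, 7.200e-07, 8.640e-07]  ψ = [0, 0, 0]  (obs o_5=3)
t=6: δ = [8.640e-08, 2.880e-08, 4.320e-08]  ψ = [2, 0, 1]  (obs o_6=3)
backtrack: best end state = 0; path = [2, 0, 1, 2, 0, 2, 0]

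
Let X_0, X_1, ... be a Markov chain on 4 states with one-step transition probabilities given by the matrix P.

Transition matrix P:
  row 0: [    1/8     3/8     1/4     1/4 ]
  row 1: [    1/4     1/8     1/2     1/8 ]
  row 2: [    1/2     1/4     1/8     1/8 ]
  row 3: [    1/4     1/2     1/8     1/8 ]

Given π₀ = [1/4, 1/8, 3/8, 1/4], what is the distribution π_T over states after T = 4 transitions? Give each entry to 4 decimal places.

t=0: π = [0.2500, 0.1250, 0.3750, 0.2500]
t=1: π = [0.3125, 0.3281, 0.2031, 0.1563]
t=2: π = [0.2617, 0.2871, 0.2871, 0.1641]
t=3: π = [0.2891, 0.2878, 0.2654, 0.1577]
t=4: π = [0.2802, 0.2896, 0.2691, 0.1611]

π = [0.2802, 0.2896, 0.2691, 0.1611]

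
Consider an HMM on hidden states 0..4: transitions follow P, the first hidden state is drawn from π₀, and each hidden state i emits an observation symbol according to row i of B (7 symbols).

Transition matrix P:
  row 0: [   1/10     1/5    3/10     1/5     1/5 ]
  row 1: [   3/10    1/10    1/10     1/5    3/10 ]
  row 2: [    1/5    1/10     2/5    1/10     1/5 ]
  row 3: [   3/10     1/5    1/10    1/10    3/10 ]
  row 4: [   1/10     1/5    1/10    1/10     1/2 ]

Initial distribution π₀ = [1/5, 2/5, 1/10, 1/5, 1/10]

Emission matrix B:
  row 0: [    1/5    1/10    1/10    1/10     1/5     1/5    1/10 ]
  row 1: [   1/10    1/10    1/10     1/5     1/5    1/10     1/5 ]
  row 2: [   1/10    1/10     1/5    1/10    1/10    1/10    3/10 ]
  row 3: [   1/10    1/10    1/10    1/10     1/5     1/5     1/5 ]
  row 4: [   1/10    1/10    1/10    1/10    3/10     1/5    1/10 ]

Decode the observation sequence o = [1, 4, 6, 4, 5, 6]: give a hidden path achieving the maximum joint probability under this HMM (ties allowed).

t=0: δ = [2.000e-02, 4.000e-02, 1.000e-02, 2.000e-02, 1.000e-02]  (obs o_0=1)
t=1: δ = [2.400e-03, 8.000e-04, 6.000e-04, 1.600e-03, 3.600e-03]  ψ = [1, 0, 0, 1, 1]  (obs o_1=4)
t=2: δ = [4.800e-05, 1.440e-04, 2.160e-04, 9.600e-05, 1.800e-04]  ψ = [3, 4, 0, 0, 4]  (obs o_2=6)
t=3: δ = [8.640e-06, 7.200e-06, 8.640e-06, 5.760e-06, 2.700e-05]  ψ = [1, 4, 2, 1, 4]  (obs o_3=4)
t=4: δ = [5.400e-07, 5.400e-07, 3.456e-07, 5.400e-07, 2.700e-06]  ψ = [4, 4, 2, 4, 4]  (obs o_4=5)
t=5: δ = [2.700e-08, 1.080e-07, 8.100e-08, 5.400e-08, 1.350e-07]  ψ = [4, 4, 4, 4, 4]  (obs o_5=6)
backtrack: best end state = 4; path = [1, 4, 4, 4, 4, 4]

path = [1, 4, 4, 4, 4, 4]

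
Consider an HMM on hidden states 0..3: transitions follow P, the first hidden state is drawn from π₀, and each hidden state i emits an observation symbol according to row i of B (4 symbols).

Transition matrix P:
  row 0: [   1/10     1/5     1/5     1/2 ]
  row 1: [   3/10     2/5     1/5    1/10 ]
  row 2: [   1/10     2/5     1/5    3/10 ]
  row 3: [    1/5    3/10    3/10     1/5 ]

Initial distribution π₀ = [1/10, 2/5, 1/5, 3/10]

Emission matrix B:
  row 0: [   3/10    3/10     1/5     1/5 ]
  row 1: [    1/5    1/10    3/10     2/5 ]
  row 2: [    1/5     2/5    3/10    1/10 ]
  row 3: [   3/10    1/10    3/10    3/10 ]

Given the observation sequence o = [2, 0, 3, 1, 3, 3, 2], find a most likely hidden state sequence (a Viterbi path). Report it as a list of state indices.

t=0: δ = [2.000e-02, 1.200e-01, 6.000e-02, 9.000e-02]  (obs o_0=2)
t=1: δ = [1.080e-02, 9.600e-03, 5.400e-03, 5.400e-03]  ψ = [1, 1, 3, 2]  (obs o_1=0)
t=2: δ = [5.760e-04, 1.536e-03, 2.160e-04, 1.620e-03]  ψ = [1, 1, 0, 0]  (obs o_2=3)
t=3: δ = [1.382e-04, 6.144e-05, 1.944e-04, 3.240e-05]  ψ = [1, 1, 3, 3]  (obs o_3=1)
t=4: δ = [3.888e-06, 3.110e-05, 3.888e-06, 2.074e-05]  ψ = [2, 2, 2, 0]  (obs o_4=3)
t=5: δ = [1.866e-06, 4.977e-06, 6.221e-07, 1.244e-06]  ψ = [1, 1, 1, 3]  (obs o_5=3)
t=6: δ = [2.986e-07, 5.972e-07, 2.986e-07, 2.799e-07]  ψ = [1, 1, 1, 0]  (obs o_6=2)
backtrack: best end state = 1; path = [1, 0, 3, 2, 1, 1, 1]

path = [1, 0, 3, 2, 1, 1, 1]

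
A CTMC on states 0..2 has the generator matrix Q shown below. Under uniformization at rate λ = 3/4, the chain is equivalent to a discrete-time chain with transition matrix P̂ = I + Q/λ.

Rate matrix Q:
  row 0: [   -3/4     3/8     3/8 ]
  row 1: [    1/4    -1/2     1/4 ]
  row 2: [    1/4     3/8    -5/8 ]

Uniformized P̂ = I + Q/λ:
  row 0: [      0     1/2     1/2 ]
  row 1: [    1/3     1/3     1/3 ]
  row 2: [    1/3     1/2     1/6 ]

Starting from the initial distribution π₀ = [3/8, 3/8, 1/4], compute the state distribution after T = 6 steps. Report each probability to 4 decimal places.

t=0: π = [0.3750, 0.3750, 0.2500]
t=1: π = [0.2083, 0.4375, 0.3542]
t=2: π = [0.2639, 0.4271, 0.3090]
t=3: π = [0.2454, 0.4288, 0.3258]
t=4: π = [0.2515, 0.4285, 0.3199]
t=5: π = [0.2495, 0.4286, 0.3219]
t=6: π = [0.2502, 0.4286, 0.3213]

π = [0.2502, 0.4286, 0.3213]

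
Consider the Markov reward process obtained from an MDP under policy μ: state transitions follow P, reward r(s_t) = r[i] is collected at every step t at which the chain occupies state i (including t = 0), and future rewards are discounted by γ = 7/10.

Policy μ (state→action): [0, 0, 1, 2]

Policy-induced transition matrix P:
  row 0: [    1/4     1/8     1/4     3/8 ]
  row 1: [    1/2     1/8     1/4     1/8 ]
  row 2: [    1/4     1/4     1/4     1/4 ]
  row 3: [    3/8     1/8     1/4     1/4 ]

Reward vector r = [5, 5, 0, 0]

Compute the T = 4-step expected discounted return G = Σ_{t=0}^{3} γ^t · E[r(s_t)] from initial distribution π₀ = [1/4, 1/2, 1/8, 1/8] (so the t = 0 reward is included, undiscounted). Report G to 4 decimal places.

G = 7.5818

t=0: π = [0.2500, 0.5000, 0.1250, 0.1250], E[r] = 3.7500, γ^t·E[r] = 3.750000, running G = 3.750000
t=1: π = [0.3906, 0.1406, 0.2500, 0.2188], E[r] = 2.6563, γ^t·E[r] = 1.859375, running G = 5.609375
t=2: π = [0.3125, 0.1563, 0.2500, 0.2813], E[r] = 2.3438, γ^t·E[r] = 1.148438, running G = 6.757813
t=3: π = [0.3242, 0.1563, 0.2500, 0.2695], E[r] = 2.4023, γ^t·E[r] = 0.824004, running G = 7.581816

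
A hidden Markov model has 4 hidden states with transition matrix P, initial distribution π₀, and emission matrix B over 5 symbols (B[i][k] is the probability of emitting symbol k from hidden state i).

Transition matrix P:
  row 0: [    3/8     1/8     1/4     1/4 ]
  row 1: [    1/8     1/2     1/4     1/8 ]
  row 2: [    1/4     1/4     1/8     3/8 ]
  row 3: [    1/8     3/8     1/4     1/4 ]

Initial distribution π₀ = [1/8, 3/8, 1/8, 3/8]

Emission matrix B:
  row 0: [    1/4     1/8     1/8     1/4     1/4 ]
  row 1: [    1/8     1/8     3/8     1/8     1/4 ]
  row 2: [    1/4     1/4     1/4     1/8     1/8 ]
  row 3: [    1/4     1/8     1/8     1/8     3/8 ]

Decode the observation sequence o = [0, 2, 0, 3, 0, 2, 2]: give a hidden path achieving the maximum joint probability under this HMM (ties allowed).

path = [3, 1, 1, 1, 1, 1, 1]

t=0: δ = [3.125e-02, 4.688e-02, 3.125e-02, 9.375e-02]  (obs o_0=0)
t=1: δ = [1.465e-03, 1.318e-02, 5.859e-03, 2.930e-03]  ψ = [0, 3, 3, 3]  (obs o_1=2)
t=2: δ = [4.120e-04, 8.240e-04, 8.240e-04, 5.493e-04]  ψ = [1, 1, 1, 2]  (obs o_2=0)
t=3: δ = [5.150e-05, 5.150e-05, 2.575e-05, 3.862e-05]  ψ = [2, 1, 1, 2]  (obs o_3=3)
t=4: δ = [4.828e-06, 3.219e-06, 3.219e-06, 3.219e-06]  ψ = [0, 1, 0, 0]  (obs o_4=0)
t=5: δ = [2.263e-07, 6.035e-07, 3.017e-07, 1.509e-07]  ψ = [0, 1, 0, 0]  (obs o_5=2)
t=6: δ = [1.061e-08, 1.132e-07, 3.772e-08, 1.414e-08]  ψ = [0, 1, 1, 2]  (obs o_6=2)
backtrack: best end state = 1; path = [3, 1, 1, 1, 1, 1, 1]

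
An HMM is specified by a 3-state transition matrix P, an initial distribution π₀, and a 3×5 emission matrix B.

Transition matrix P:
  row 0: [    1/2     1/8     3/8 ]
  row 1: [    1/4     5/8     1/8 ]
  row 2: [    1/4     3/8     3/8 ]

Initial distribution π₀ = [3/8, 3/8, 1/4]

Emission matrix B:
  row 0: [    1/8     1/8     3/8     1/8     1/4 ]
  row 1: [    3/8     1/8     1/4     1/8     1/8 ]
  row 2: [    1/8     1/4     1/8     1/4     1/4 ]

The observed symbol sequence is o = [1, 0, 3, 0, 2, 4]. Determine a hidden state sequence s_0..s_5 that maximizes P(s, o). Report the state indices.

path = [1, 1, 1, 1, 1, 1]

t=0: δ = [4.688e-02, 4.688e-02, 6.250e-02]  (obs o_0=1)
t=1: δ = [2.930e-03, 1.099e-02, 2.930e-03]  ψ = [0, 1, 2]  (obs o_1=0)
t=2: δ = [3.433e-04, 8.583e-04, 3.433e-04]  ψ = [1, 1, 1]  (obs o_2=3)
t=3: δ = [2.682e-05, 2.012e-04, 1.609e-05]  ψ = [1, 1, 0]  (obs o_3=0)
t=4: δ = [1.886e-05, 3.143e-05, 3.143e-06]  ψ = [1, 1, 1]  (obs o_4=2)
t=5: δ = [2.357e-06, 2.456e-06, 1.768e-06]  ψ = [0, 1, 0]  (obs o_5=4)
backtrack: best end state = 1; path = [1, 1, 1, 1, 1, 1]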